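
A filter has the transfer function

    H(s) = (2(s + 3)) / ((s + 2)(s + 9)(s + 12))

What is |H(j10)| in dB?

|H(j10)|_dB ≈ -40.2 dB

Substitute s = j10: numerator = 6 + j20, denominator = -2084 + j500.
|H(j10)| = |6 + j20| / |-2084 + j500| = 20.881 / 2143.1 ≈ 0.009743.
In decibels: 20·log₁₀(0.009743) ≈ -40.2 dB.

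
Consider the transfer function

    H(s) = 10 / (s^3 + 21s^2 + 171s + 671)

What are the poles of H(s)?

The poles are the roots of the denominator s^3 + 21s^2 + 171s + 671 = 0.
Trying s = -11: the polynomial evaluates to 0, so (s + 11) is a factor.
Dividing out leaves s^2 + 10s + 61 = 0.
The quadratic formula then gives s = -5 ± 6j.

s = -11, -5 ± 6j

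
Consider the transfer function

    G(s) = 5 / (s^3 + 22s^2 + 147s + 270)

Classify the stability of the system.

The denominator s^3 + 22s^2 + 147s + 270 factors as (s + 3)(s + 9)(s + 10), giving poles at s = -3, -9, -10.
Since all poles lie strictly in the left half-plane, the system is stable.

stable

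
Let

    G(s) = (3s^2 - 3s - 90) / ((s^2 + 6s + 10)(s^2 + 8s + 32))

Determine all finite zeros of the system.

Set the numerator to zero: 3s^2 - 3s - 90 = 0, i.e. 3·(s^2 - s - 30) = 0.
Factoring: (s + 5)(s - 6) = 0.

s = -5, 6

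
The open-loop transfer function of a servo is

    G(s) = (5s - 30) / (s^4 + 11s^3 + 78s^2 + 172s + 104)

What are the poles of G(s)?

The poles are the roots of the denominator s^4 + 11s^3 + 78s^2 + 172s + 104 = 0.
Trying s = -1: the polynomial evaluates to 0, so (s + 1) is a factor.
Dividing out leaves s^3 + 10s^2 + 68s + 104 = 0.
This factors further as (s^2 + 8s + 52)(s + 2) = 0.

s = -4 + 6j, -4 - 6j, -1, -2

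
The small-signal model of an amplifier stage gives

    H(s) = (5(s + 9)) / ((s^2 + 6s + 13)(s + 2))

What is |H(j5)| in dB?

Substitute s = j5: numerator = 45 + j25, denominator = -174.
|H(j5)| = |45 + j25| / |-174| = 51.478 / 174 ≈ 0.2959.
In decibels: 20·log₁₀(0.2959) ≈ -10.6 dB.

|H(j5)|_dB ≈ -10.6 dB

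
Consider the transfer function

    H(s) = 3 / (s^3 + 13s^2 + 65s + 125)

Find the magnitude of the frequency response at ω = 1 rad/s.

Substitute s = j1: numerator = 3, denominator = 112 + j64.
|H(j1)| = |3| / |112 + j64| = 3 / 129.00 ≈ 0.02326.

|H(j1)| ≈ 0.02326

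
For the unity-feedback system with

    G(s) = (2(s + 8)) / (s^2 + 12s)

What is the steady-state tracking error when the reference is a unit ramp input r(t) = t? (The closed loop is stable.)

G(s) has one pole at the origin.
This is a Type 1 system. Kv = lim_{s→0} s·G(s) = 16/12 = 4/3.
e_ss = 1/Kv = 1/(4/3) = 3/4 ≈ 0.7500.

e_ss = 0.7500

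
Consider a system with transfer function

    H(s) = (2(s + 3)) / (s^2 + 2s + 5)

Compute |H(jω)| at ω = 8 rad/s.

|H(j8)| ≈ 0.2795

Substitute s = j8: numerator = 6 + j16, denominator = -59 + j16.
|H(j8)| = |6 + j16| / |-59 + j16| = 17.088 / 61.131 ≈ 0.2795.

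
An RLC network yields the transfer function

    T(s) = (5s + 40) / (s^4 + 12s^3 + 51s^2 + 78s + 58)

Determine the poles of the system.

s = -5 + 2j, -5 - 2j, -1 + j, -1 - j

The poles are the roots of the denominator s^4 + 12s^3 + 51s^2 + 78s + 58 = 0.
No real roots exist; factor into two real quadratics: (s^2 + 10s + 29)(s^2 + 2s + 2) = 0.
Each quadratic gives a conjugate pair via the quadratic formula.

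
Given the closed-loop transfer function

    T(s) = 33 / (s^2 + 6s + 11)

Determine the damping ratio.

ζ ≈ 0.9045

Compare the denominator to the standard form s^2 + 2ζωₙs + ωₙ².
ωₙ² = 11, so ωₙ = √11 ≈ 3.317 rad/s.
2ζωₙ = 6, so ζ = 6/(2·√11) ≈ 0.9045.
With ζ = 0.9045 the response is underdamped.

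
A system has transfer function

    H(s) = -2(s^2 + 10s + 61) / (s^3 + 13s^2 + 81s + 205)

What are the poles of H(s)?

The poles are the roots of the denominator s^3 + 13s^2 + 81s + 205 = 0.
Trying s = -5: the polynomial evaluates to 0, so (s + 5) is a factor.
Dividing out leaves s^2 + 8s + 41 = 0.
The quadratic formula then gives s = -4 ± 5j.

s = -4 + 5j, -4 - 5j, -5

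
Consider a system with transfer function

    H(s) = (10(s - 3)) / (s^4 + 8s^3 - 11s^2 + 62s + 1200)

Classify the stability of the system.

unstable

The denominator s^4 + 8s^3 - 11s^2 + 62s + 1200 factors as (s^2 - 6s + 25)(s + 6)(s + 8), giving poles at s = 3 ± 4j, -6, -8.
Since the pole(s) at s = 3 + 4j, 3 - 4j lie in the right half-plane, the system is unstable.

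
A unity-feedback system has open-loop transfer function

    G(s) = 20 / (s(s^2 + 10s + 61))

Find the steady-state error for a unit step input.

e_ss = 0

G(s) has one pole at the origin.
This is a Type 1 system; for a step input the steady-state error is zero.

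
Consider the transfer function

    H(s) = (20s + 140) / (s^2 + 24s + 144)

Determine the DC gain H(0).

Set s = 0: H(0) = (140) / (144) = 35/36.

H(0) = 35/36 ≈ 0.9722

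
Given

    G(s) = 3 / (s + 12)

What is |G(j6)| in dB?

Substitute s = j6: numerator = 3, denominator = 12 + j6.
|G(j6)| = |3| / |12 + j6| = 3 / 13.416 ≈ 0.2236.
In decibels: 20·log₁₀(0.2236) ≈ -13.0 dB.

|G(j6)|_dB ≈ -13.0 dB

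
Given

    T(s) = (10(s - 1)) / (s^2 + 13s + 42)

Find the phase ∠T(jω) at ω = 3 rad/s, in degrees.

∠T(j3) ≈ 58.67°

At s = j3: numerator = -10 + j30, denominator = 33 + j39.
∠T = ∠num − ∠den = 108.43° − (49.764°) = 58.67°.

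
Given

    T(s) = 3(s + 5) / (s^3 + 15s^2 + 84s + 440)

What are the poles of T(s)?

s = -2 + 6j, -2 - 6j, -11

The poles are the roots of the denominator s^3 + 15s^2 + 84s + 440 = 0.
Trying s = -11: the polynomial evaluates to 0, so (s + 11) is a factor.
Dividing out leaves s^2 + 4s + 40 = 0.
The quadratic formula then gives s = -2 ± 6j.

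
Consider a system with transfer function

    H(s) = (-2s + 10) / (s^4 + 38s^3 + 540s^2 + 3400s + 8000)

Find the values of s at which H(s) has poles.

s = -8, -10, -10, -10

The poles are the roots of the denominator s^4 + 38s^3 + 540s^2 + 3400s + 8000 = 0.
Trying s = -8: the polynomial evaluates to 0, so (s + 8) is a factor.
Dividing out leaves s^3 + 30s^2 + 300s + 1000 = 0.
This factors further as (s + 10)^3 = 0.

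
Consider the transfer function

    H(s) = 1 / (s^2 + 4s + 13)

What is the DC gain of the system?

At s = 0 each factor (s + a) contributes a and each (s^2 + bs + c) contributes c.
H(0) = 1·1 / ((13)) = 1/13 = 1/13.

H(0) = 1/13 ≈ 0.07692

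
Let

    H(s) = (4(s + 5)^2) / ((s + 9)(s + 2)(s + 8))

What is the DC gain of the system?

At s = 0 each factor (s + a) contributes a and each (s^2 + bs + c) contributes c.
H(0) = 4·(5) · (5) / ((9) · (2) · (8)) = 100/144 = 25/36.

H(0) = 25/36 ≈ 0.6944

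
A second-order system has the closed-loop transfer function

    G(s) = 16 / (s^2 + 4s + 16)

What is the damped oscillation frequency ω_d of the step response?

ω_d ≈ 3.464 rad/s

Comparing s^2 + 4s + 16 to s^2 + 2ζωₙs + ωₙ²: ωₙ = 4 rad/s and ζ = 4/(2·4) = 0.5.
ζωₙ = 4/2 = 2, so ω_d = ωₙ√(1−ζ²) = √(ωₙ² − (ζωₙ)²) = √(16 − 2²) = √12 ≈ 3.464 rad/s.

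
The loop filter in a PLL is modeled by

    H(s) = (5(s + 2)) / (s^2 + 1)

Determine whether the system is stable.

The poles can be read from the denominator factors: s = j, -j.
Since the simple pole(s) at s = ±j lie on the jω-axis with none in the right half-plane, the system is marginally stable.

marginally stable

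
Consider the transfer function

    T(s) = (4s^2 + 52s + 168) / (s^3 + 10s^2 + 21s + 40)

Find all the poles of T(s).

s = -1 + 2j, -1 - 2j, -8

The poles are the roots of the denominator s^3 + 10s^2 + 21s + 40 = 0.
Trying s = -8: the polynomial evaluates to 0, so (s + 8) is a factor.
Dividing out leaves s^2 + 2s + 5 = 0.
The quadratic formula then gives s = -1 ± 2j.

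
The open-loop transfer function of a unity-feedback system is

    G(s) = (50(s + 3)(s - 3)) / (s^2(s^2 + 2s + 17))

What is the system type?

The denominator has 2 factors of s at the origin (free integrators), so this is a Type 2 system.

Type 2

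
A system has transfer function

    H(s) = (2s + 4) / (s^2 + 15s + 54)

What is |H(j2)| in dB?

|H(j2)|_dB ≈ -20.3 dB

Substitute s = j2: numerator = 4 + j4, denominator = 50 + j30.
|H(j2)| = |4 + j4| / |50 + j30| = 5.6569 / 58.310 ≈ 0.09701.
In decibels: 20·log₁₀(0.09701) ≈ -20.3 dB.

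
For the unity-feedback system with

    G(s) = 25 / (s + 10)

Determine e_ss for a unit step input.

G(s) has no poles at the origin.
This is a Type 0 system. Kp = lim_{s→0} G(s) = 25/10 = 5/2.
e_ss = 1/(1 + Kp) = 1/(1 + 5/2) = 2/7 ≈ 0.2857.

e_ss = 0.2857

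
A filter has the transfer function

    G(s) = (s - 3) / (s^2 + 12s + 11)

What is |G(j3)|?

Substitute s = j3: numerator = -3 + j3, denominator = 2 + j36.
|G(j3)| = |-3 + j3| / |2 + j36| = 4.2426 / 36.056 ≈ 0.1177.

|G(j3)| ≈ 0.1177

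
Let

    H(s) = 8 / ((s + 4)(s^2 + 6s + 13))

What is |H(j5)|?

|H(j5)| ≈ 0.03867

Substitute s = j5: numerator = 8, denominator = -198 + j60.
|H(j5)| = |8| / |-198 + j60| = 8 / 206.89 ≈ 0.03867.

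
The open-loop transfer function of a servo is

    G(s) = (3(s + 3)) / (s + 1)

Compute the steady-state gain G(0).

G(0) = 9

At s = 0 each factor (s + a) contributes a and each (s^2 + bs + c) contributes c.
G(0) = 3·(3) / ((1)) = 9/1 = 9.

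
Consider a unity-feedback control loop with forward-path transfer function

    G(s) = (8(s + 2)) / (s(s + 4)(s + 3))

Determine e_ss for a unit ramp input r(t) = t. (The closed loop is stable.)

G(s) has one pole at the origin.
This is a Type 1 system. Kv = lim_{s→0} s·G(s) = 16/12 = 4/3.
e_ss = 1/Kv = 1/(4/3) = 3/4 ≈ 0.7500.

e_ss = 0.7500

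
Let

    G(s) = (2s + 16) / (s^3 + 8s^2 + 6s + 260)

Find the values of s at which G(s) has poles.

s = 1 + 5j, 1 - 5j, -10

The poles are the roots of the denominator s^3 + 8s^2 + 6s + 260 = 0.
Trying s = -10: the polynomial evaluates to 0, so (s + 10) is a factor.
Dividing out leaves s^2 - 2s + 26 = 0.
The quadratic formula then gives s = 1 ± 5j.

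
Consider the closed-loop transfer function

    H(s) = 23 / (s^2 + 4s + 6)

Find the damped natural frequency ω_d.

ω_d ≈ 1.414 rad/s

Comparing s^2 + 4s + 6 to s^2 + 2ζωₙs + ωₙ²: ωₙ = √6 ≈ 2.449 rad/s and ζ = 4/(2·√6) ≈ 0.8165.
ζωₙ = 4/2 = 2, so ω_d = ωₙ√(1−ζ²) = √(ωₙ² − (ζωₙ)²) = √(6 − 2²) = √2 ≈ 1.414 rad/s.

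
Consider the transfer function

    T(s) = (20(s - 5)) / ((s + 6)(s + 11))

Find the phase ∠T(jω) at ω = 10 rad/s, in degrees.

At s = j10: numerator = -100 + j200, denominator = -34 + j170.
∠T = ∠num − ∠den = 116.57° − (101.31°) = 15.26°.

∠T(j10) ≈ 15.26°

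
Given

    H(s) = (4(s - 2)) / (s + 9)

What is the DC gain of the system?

At s = 0 each factor (s + a) contributes a and each (s^2 + bs + c) contributes c.
H(0) = 4·(-2) / ((9)) = -8/9 = -8/9.

H(0) = -8/9 ≈ -0.8889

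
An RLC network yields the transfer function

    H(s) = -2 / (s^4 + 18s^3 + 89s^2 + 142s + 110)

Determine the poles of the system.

s = -11, -1 ± j, -5

The poles are the roots of the denominator s^4 + 18s^3 + 89s^2 + 142s + 110 = 0.
Trying s = -11: the polynomial evaluates to 0, so (s + 11) is a factor.
Dividing out leaves s^3 + 7s^2 + 12s + 10 = 0.
This factors further as (s^2 + 2s + 2)(s + 5) = 0.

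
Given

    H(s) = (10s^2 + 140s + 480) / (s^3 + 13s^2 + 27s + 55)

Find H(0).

H(0) = 96/11 ≈ 8.727

Set s = 0: H(0) = (480) / (55) = 96/11.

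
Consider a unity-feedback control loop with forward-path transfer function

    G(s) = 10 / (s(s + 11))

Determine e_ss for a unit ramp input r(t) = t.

G(s) has one pole at the origin.
This is a Type 1 system. Kv = lim_{s→0} s·G(s) = 10/11.
e_ss = 1/Kv = 1/(10/11) = 11/10 ≈ 1.100.

e_ss = 1.100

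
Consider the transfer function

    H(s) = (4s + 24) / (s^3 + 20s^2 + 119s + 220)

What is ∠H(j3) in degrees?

At s = j3: numerator = 24 + j12, denominator = 40 + j330.
∠H = ∠num − ∠den = 26.565° − (83.089°) = -56.52°.

∠H(j3) ≈ -56.52°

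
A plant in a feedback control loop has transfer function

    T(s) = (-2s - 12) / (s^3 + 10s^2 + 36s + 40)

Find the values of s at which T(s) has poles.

s = -4 ± 2j, -2

The poles are the roots of the denominator s^3 + 10s^2 + 36s + 40 = 0.
Trying s = -2: the polynomial evaluates to 0, so (s + 2) is a factor.
Dividing out leaves s^2 + 8s + 20 = 0.
The quadratic formula then gives s = -4 ± 2j.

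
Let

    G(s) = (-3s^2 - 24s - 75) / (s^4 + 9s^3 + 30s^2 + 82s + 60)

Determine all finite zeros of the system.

s = -4 ± 3j

Set the numerator to zero: -3s^2 - 24s - 75 = 0, i.e. -3·(s^2 + 8s + 25) = 0.
Factoring: (s^2 + 8s + 25) = 0.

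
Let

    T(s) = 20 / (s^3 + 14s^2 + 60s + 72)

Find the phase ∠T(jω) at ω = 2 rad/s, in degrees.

∠T(j2) ≈ -81.87°

At s = j2: numerator = 20, denominator = 16 + j112.
∠T = ∠num − ∠den = 0° − (81.870°) = -81.87°.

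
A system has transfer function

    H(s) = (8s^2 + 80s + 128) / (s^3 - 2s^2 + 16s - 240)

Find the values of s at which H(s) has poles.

The poles are the roots of the denominator s^3 - 2s^2 + 16s - 240 = 0.
Trying s = 6: the polynomial evaluates to 0, so (s - 6) is a factor.
Dividing out leaves s^2 + 4s + 40 = 0.
The quadratic formula then gives s = -2 ± 6j.

s = -2 ± 6j, 6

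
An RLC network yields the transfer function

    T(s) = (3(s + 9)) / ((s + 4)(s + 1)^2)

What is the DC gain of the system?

At s = 0 each factor (s + a) contributes a and each (s^2 + bs + c) contributes c.
T(0) = 3·(9) / ((4) · (1) · (1)) = 27/4 = 27/4.

T(0) = 27/4 ≈ 6.750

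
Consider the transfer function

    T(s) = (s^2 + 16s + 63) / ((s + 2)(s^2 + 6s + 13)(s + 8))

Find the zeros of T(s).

Set the numerator to zero: s^2 + 16s + 63 = 0.
Factoring: (s + 7)(s + 9) = 0.

s = -7, -9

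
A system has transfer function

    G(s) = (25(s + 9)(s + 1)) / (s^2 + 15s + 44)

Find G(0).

Set s = 0: G(0) = (225) / (44) = 225/44.

G(0) = 225/44 ≈ 5.114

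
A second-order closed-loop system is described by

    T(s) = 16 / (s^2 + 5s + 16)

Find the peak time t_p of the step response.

t_p ≈ 1.006 s

Comparing s^2 + 5s + 16 to s^2 + 2ζωₙs + ωₙ²: ωₙ = 4 rad/s and ζ = 5/(2·4) = 0.625.
ζωₙ = 5/2 = 2.5, so ω_d = ωₙ√(1−ζ²) = √(ωₙ² − (ζωₙ)²) = √(16 − 2.5²) = √9.75 ≈ 3.122 rad/s.
t_p = π/ω_d = π/3.122 ≈ 1.006 s.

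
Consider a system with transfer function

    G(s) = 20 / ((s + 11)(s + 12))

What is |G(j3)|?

|G(j3)| ≈ 0.1418

Substitute s = j3: numerator = 20, denominator = 123 + j69.
|G(j3)| = |20| / |123 + j69| = 20 / 141.03 ≈ 0.1418.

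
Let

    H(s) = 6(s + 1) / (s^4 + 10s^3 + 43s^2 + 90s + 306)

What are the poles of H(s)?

s = 3j, -3j, -5 + 3j, -5 - 3j

The poles are the roots of the denominator s^4 + 10s^3 + 43s^2 + 90s + 306 = 0.
No real roots exist; factor into two real quadratics: (s^2 + 9)(s^2 + 10s + 34) = 0.
Each quadratic gives a conjugate pair via the quadratic formula.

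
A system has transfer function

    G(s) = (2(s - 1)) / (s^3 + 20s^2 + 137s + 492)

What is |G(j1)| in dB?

|G(j1)|_dB ≈ -44.8 dB

Substitute s = j1: numerator = -2 + j2, denominator = 472 + j136.
|G(j1)| = |-2 + j2| / |472 + j136| = 2.8284 / 491.20 ≈ 0.005758.
In decibels: 20·log₁₀(0.005758) ≈ -44.8 dB.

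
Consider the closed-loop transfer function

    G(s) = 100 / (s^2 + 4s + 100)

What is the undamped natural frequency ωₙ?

Compare the denominator to the standard form s^2 + 2ζωₙs + ωₙ².
ωₙ² = 100, so ωₙ = 10 rad/s.

ωₙ = 10 rad/s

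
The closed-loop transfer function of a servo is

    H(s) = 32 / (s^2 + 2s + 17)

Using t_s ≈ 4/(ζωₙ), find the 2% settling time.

Comparing s^2 + 2s + 17 to s^2 + 2ζωₙs + ωₙ²: ωₙ = √17 ≈ 4.123 rad/s and ζ = 2/(2·√17) ≈ 0.2425.
ζωₙ = 2/2 = 1, so t_s ≈ 4/(ζωₙ) = 4/1 = 4 s.

t_s ≈ 4 s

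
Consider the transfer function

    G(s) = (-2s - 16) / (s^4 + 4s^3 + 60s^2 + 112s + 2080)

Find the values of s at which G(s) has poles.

The poles are the roots of the denominator s^4 + 4s^3 + 60s^2 + 112s + 2080 = 0.
No real roots exist; factor into two real quadratics: (s^2 + 8s + 52)(s^2 - 4s + 40) = 0.
Each quadratic gives a conjugate pair via the quadratic formula.

s = -4 ± 6j, 2 ± 6j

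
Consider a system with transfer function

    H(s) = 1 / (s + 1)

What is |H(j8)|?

|H(j8)| ≈ 0.1240

Substitute s = j8: numerator = 1, denominator = 1 + j8.
|H(j8)| = |1| / |1 + j8| = 1 / 8.0623 ≈ 0.1240.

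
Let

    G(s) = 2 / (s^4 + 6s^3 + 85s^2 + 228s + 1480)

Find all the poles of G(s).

s = -1 + 6j, -1 - 6j, -2 + 6j, -2 - 6j

The poles are the roots of the denominator s^4 + 6s^3 + 85s^2 + 228s + 1480 = 0.
No real roots exist; factor into two real quadratics: (s^2 + 2s + 37)(s^2 + 4s + 40) = 0.
Each quadratic gives a conjugate pair via the quadratic formula.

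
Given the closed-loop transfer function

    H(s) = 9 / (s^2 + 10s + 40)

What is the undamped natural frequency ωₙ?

ωₙ ≈ 6.325 rad/s

Compare the denominator to the standard form s^2 + 2ζωₙs + ωₙ².
ωₙ² = 40, so ωₙ = √40 ≈ 6.325 rad/s.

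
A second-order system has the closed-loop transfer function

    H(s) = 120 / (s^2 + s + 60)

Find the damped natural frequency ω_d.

Comparing s^2 + s + 60 to s^2 + 2ζωₙs + ωₙ²: ωₙ = √60 ≈ 7.746 rad/s and ζ = 1/(2·√60) ≈ 0.06455.
ζωₙ = 1/2 = 0.5, so ω_d = ωₙ√(1−ζ²) = √(ωₙ² − (ζωₙ)²) = √(60 − 0.5²) = √59.75 ≈ 7.730 rad/s.

ω_d ≈ 7.730 rad/s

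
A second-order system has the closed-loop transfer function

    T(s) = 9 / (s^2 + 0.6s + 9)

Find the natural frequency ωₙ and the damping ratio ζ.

ωₙ = 3 rad/s, ζ = 0.1

Compare the denominator to the standard form s^2 + 2ζωₙs + ωₙ².
ωₙ² = 9, so ωₙ = 3 rad/s.
2ζωₙ = 0.6, so ζ = 0.6/(2·3) = 0.1.
With ζ = 0.1 the response is underdamped.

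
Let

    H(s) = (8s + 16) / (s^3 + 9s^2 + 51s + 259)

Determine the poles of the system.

The poles are the roots of the denominator s^3 + 9s^2 + 51s + 259 = 0.
Trying s = -7: the polynomial evaluates to 0, so (s + 7) is a factor.
Dividing out leaves s^2 + 2s + 37 = 0.
The quadratic formula then gives s = -1 ± 6j.

s = -1 + 6j, -1 - 6j, -7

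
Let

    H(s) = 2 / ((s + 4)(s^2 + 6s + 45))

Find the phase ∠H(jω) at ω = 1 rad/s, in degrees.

At s = j1: numerator = 2, denominator = 170 + j68.
∠H = ∠num − ∠den = 0° − (21.801°) = -21.80°.

∠H(j1) ≈ -21.80°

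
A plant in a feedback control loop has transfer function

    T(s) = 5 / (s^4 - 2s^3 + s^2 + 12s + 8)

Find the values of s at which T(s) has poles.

The poles are the roots of the denominator s^4 - 2s^3 + s^2 + 12s + 8 = 0.
Trying s = -1: the polynomial evaluates to 0, so (s + 1) is a factor.
Dividing out leaves s^3 - 3s^2 + 4s + 8 = 0.
This factors further as (s + 1)(s^2 - 4s + 8) = 0.

s = -1, -1, 2 + 2j, 2 - 2j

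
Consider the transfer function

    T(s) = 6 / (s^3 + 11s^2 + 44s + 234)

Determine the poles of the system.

s = -1 + 5j, -1 - 5j, -9

The poles are the roots of the denominator s^3 + 11s^2 + 44s + 234 = 0.
Trying s = -9: the polynomial evaluates to 0, so (s + 9) is a factor.
Dividing out leaves s^2 + 2s + 26 = 0.
The quadratic formula then gives s = -1 ± 5j.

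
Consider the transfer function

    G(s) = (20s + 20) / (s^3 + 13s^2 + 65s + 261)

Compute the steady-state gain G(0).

Set s = 0: G(0) = (20) / (261) = 20/261.

G(0) = 20/261 ≈ 0.07663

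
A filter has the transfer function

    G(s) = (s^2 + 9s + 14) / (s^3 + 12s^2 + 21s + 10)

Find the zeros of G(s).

Set the numerator to zero: s^2 + 9s + 14 = 0.
Factoring: (s + 2)(s + 7) = 0.

s = -2, -7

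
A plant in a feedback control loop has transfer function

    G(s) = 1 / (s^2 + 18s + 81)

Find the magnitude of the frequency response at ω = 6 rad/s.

Substitute s = j6: numerator = 1, denominator = 45 + j108.
|G(j6)| = |1| / |45 + j108| = 1 / 117 ≈ 0.008547.

|G(j6)| ≈ 0.008547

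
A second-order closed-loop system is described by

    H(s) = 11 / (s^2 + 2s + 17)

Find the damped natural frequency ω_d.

Comparing s^2 + 2s + 17 to s^2 + 2ζωₙs + ωₙ²: ωₙ = √17 ≈ 4.123 rad/s and ζ = 2/(2·√17) ≈ 0.2425.
ζωₙ = 2/2 = 1, so ω_d = ωₙ√(1−ζ²) = √(ωₙ² − (ζωₙ)²) = √(17 − 1²) = √16 = 4 rad/s.

ω_d = 4 rad/s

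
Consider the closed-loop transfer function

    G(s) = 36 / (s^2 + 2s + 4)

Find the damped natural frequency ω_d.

ω_d ≈ 1.732 rad/s

Comparing s^2 + 2s + 4 to s^2 + 2ζωₙs + ωₙ²: ωₙ = 2 rad/s and ζ = 2/(2·2) = 0.5.
ζωₙ = 2/2 = 1, so ω_d = ωₙ√(1−ζ²) = √(ωₙ² − (ζωₙ)²) = √(4 − 1²) = √3 ≈ 1.732 rad/s.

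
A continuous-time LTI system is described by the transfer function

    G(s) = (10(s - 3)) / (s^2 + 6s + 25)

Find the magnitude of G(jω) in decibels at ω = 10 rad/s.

|G(j10)|_dB ≈ 0.725 dB

Substitute s = j10: numerator = -30 + j100, denominator = -75 + j60.
|G(j10)| = |-30 + j100| / |-75 + j60| = 104.40 / 96.047 ≈ 1.087.
In decibels: 20·log₁₀(1.087) ≈ 0.725 dB.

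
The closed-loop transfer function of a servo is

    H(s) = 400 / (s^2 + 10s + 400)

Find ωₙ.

ωₙ = 20 rad/s

Compare the denominator to the standard form s^2 + 2ζωₙs + ωₙ².
ωₙ² = 400, so ωₙ = 20 rad/s.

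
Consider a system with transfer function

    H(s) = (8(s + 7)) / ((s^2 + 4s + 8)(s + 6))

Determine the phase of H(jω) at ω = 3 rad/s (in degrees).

At s = j3: numerator = 56 + j24, denominator = -42 + j69.
∠H = ∠num − ∠den = 23.199° − (121.33°) = -98.13°.

∠H(j3) ≈ -98.13°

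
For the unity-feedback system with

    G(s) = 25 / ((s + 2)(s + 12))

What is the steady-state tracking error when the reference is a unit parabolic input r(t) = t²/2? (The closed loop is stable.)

e_ss = ∞

G(s) has no poles at the origin.
This is a Type 0 system; Ka = lim_{s→0} s^2·G(s) = 0, so the steady-state error for a parabola input is infinite.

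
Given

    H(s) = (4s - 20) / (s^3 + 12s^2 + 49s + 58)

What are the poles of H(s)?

The poles are the roots of the denominator s^3 + 12s^2 + 49s + 58 = 0.
Trying s = -2: the polynomial evaluates to 0, so (s + 2) is a factor.
Dividing out leaves s^2 + 10s + 29 = 0.
The quadratic formula then gives s = -5 ± 2j.

s = -5 + 2j, -5 - 2j, -2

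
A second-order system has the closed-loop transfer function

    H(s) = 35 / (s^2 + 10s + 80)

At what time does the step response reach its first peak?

Comparing s^2 + 10s + 80 to s^2 + 2ζωₙs + ωₙ²: ωₙ = √80 ≈ 8.944 rad/s and ζ = 10/(2·√80) ≈ 0.5590.
ζωₙ = 10/2 = 5, so ω_d = ωₙ√(1−ζ²) = √(ωₙ² − (ζωₙ)²) = √(80 − 5²) = √55 ≈ 7.416 rad/s.
t_p = π/ω_d = π/7.416 ≈ 0.4236 s.

t_p ≈ 0.4236 s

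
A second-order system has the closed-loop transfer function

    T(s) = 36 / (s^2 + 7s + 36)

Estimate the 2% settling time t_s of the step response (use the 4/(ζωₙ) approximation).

Comparing s^2 + 7s + 36 to s^2 + 2ζωₙs + ωₙ²: ωₙ = 6 rad/s and ζ = 7/(2·6) ≈ 0.5833.
ζωₙ = 7/2 = 3.5, so t_s ≈ 4/(ζωₙ) = 4/3.5 ≈ 1.143 s.

t_s ≈ 1.143 s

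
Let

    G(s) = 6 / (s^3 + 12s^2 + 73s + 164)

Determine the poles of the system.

s = -4 ± 5j, -4

The poles are the roots of the denominator s^3 + 12s^2 + 73s + 164 = 0.
Trying s = -4: the polynomial evaluates to 0, so (s + 4) is a factor.
Dividing out leaves s^2 + 8s + 41 = 0.
The quadratic formula then gives s = -4 ± 5j.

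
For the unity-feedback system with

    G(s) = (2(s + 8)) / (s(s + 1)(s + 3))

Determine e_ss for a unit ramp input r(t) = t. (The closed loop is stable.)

e_ss = 0.1875

G(s) has one pole at the origin.
This is a Type 1 system. Kv = lim_{s→0} s·G(s) = 16/3.
e_ss = 1/Kv = 1/(16/3) = 3/16 ≈ 0.1875.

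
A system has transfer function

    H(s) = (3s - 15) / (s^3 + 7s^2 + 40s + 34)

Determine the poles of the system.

s = -3 ± 5j, -1

The poles are the roots of the denominator s^3 + 7s^2 + 40s + 34 = 0.
Trying s = -1: the polynomial evaluates to 0, so (s + 1) is a factor.
Dividing out leaves s^2 + 6s + 34 = 0.
The quadratic formula then gives s = -3 ± 5j.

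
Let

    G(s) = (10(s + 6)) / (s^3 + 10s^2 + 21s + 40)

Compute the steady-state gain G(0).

G(0) = 3/2 ≈ 1.500

Set s = 0: G(0) = (60) / (40) = 3/2.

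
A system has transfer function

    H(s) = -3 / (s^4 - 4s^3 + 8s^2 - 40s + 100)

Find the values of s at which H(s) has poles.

The poles are the roots of the denominator s^4 - 4s^3 + 8s^2 - 40s + 100 = 0.
No real roots exist; factor into two real quadratics: (s^2 - 6s + 10)(s^2 + 2s + 10) = 0.
Each quadratic gives a conjugate pair via the quadratic formula.

s = 3 + j, 3 - j, -1 + 3j, -1 - 3j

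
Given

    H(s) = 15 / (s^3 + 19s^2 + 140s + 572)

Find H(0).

H(0) = 15/572 ≈ 0.02622

Set s = 0: H(0) = (15) / (572) = 15/572.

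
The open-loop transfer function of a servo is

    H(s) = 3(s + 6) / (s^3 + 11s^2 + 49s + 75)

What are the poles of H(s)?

The poles are the roots of the denominator s^3 + 11s^2 + 49s + 75 = 0.
Trying s = -3: the polynomial evaluates to 0, so (s + 3) is a factor.
Dividing out leaves s^2 + 8s + 25 = 0.
The quadratic formula then gives s = -4 ± 3j.

s = -4 ± 3j, -3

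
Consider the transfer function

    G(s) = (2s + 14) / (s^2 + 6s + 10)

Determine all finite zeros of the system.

Set the numerator to zero: 2s + 14 = 0, i.e. 2·(s + 7) = 0.
So s = -7.

s = -7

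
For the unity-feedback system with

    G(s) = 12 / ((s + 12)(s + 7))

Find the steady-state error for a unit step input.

G(s) has no poles at the origin.
This is a Type 0 system. Kp = lim_{s→0} G(s) = 12/84 = 1/7.
e_ss = 1/(1 + Kp) = 1/(1 + 1/7) = 7/8 ≈ 0.8750.

e_ss = 0.8750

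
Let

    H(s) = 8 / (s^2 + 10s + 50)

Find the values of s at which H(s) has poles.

s = -5 + 5j, -5 - 5j

The poles are the roots of the denominator s^2 + 10s + 50 = 0.
Using the quadratic formula: s = (-10 ± √(-100))/2 = -5 ± 5j.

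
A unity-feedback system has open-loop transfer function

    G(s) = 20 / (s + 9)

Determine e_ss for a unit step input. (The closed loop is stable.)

e_ss = 0.3103

G(s) has no poles at the origin.
This is a Type 0 system. Kp = lim_{s→0} G(s) = 20/9.
e_ss = 1/(1 + Kp) = 1/(1 + 20/9) = 9/29 ≈ 0.3103.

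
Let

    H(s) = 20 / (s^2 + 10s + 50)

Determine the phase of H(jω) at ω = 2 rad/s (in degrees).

∠H(j2) ≈ -23.50°

At s = j2: numerator = 20, denominator = 46 + j20.
∠H = ∠num − ∠den = 0° − (23.499°) = -23.50°.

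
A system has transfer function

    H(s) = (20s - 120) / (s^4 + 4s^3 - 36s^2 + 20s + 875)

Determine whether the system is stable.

The denominator s^4 + 4s^3 - 36s^2 + 20s + 875 factors as (s^2 - 8s + 25)(s + 7)(s + 5), giving poles at s = 4 ± 3j, -7, -5.
Since the pole(s) at s = 4 + 3j, 4 - 3j lie in the right half-plane, the system is unstable.

unstable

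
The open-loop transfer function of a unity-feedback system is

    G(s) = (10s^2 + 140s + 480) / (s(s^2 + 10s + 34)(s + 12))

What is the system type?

Type 1

The denominator has 1 factor of s at the origin (free integrator), so this is a Type 1 system.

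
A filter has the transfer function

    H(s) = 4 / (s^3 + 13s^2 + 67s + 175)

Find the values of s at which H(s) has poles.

s = -3 + 4j, -3 - 4j, -7

The poles are the roots of the denominator s^3 + 13s^2 + 67s + 175 = 0.
Trying s = -7: the polynomial evaluates to 0, so (s + 7) is a factor.
Dividing out leaves s^2 + 6s + 25 = 0.
The quadratic formula then gives s = -3 ± 4j.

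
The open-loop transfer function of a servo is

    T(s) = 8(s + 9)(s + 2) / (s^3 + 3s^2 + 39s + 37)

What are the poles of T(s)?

The poles are the roots of the denominator s^3 + 3s^2 + 39s + 37 = 0.
Trying s = -1: the polynomial evaluates to 0, so (s + 1) is a factor.
Dividing out leaves s^2 + 2s + 37 = 0.
The quadratic formula then gives s = -1 ± 6j.

s = -1 ± 6j, -1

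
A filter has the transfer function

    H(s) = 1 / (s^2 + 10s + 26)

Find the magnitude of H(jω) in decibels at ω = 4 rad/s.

Substitute s = j4: numerator = 1, denominator = 10 + j40.
|H(j4)| = |1| / |10 + j40| = 1 / 41.231 ≈ 0.02425.
In decibels: 20·log₁₀(0.02425) ≈ -32.3 dB.

|H(j4)|_dB ≈ -32.3 dB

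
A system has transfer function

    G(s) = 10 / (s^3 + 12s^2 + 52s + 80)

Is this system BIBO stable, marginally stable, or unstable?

The denominator s^3 + 12s^2 + 52s + 80 factors as (s^2 + 8s + 20)(s + 4), giving poles at s = -4 ± 2j, -4.
Since all poles lie strictly in the left half-plane, the system is stable.

stable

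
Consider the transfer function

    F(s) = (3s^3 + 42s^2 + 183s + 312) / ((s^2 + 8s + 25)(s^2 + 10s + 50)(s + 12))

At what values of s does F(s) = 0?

s = -3 ± 2j, -8

Set the numerator to zero: 3s^3 + 42s^2 + 183s + 312 = 0, i.e. 3·(s^3 + 14s^2 + 61s + 104) = 0.
Factoring: (s^2 + 6s + 13)(s + 8) = 0.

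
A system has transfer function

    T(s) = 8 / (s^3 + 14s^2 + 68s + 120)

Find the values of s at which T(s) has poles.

s = -6, -4 + 2j, -4 - 2j

The poles are the roots of the denominator s^3 + 14s^2 + 68s + 120 = 0.
Trying s = -6: the polynomial evaluates to 0, so (s + 6) is a factor.
Dividing out leaves s^2 + 8s + 20 = 0.
The quadratic formula then gives s = -4 ± 2j.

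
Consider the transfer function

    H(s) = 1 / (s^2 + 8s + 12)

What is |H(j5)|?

Substitute s = j5: numerator = 1, denominator = -13 + j40.
|H(j5)| = |1| / |-13 + j40| = 1 / 42.059 ≈ 0.02378.

|H(j5)| ≈ 0.02378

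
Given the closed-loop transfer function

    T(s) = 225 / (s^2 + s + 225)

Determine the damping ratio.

ζ ≈ 0.03333

Compare the denominator to the standard form s^2 + 2ζωₙs + ωₙ².
ωₙ² = 225, so ωₙ = 15 rad/s.
2ζωₙ = 1, so ζ = 1/(2·15) ≈ 0.03333.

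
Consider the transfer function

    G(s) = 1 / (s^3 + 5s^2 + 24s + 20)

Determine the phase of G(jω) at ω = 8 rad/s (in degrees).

At s = j8: numerator = 1, denominator = -300 - j320.
∠G = ∠num − ∠den = 0° − (-133.15°) = 133.2°.

∠G(j8) ≈ 133.2°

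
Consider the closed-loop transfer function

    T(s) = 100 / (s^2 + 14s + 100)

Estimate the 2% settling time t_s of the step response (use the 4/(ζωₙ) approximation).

Comparing s^2 + 14s + 100 to s^2 + 2ζωₙs + ωₙ²: ωₙ = 10 rad/s and ζ = 14/(2·10) = 0.7.
ζωₙ = 14/2 = 7, so t_s ≈ 4/(ζωₙ) = 4/7 ≈ 0.5714 s.

t_s ≈ 0.5714 s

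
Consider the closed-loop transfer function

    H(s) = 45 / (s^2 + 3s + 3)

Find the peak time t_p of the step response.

Comparing s^2 + 3s + 3 to s^2 + 2ζωₙs + ωₙ²: ωₙ = √3 ≈ 1.732 rad/s and ζ = 3/(2·√3) ≈ 0.8660.
ζωₙ = 3/2 = 1.5, so ω_d = ωₙ√(1−ζ²) = √(ωₙ² − (ζωₙ)²) = √(3 − 1.5²) = √0.75 ≈ 0.8660 rad/s.
t_p = π/ω_d = π/0.8660 ≈ 3.628 s.

t_p ≈ 3.628 s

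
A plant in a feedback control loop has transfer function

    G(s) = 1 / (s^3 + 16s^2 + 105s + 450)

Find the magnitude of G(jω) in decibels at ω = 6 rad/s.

|G(j6)|_dB ≈ -52.7 dB

Substitute s = j6: numerator = 1, denominator = -126 + j414.
|G(j6)| = |1| / |-126 + j414| = 1 / 432.75 ≈ 0.002311.
In decibels: 20·log₁₀(0.002311) ≈ -52.7 dB.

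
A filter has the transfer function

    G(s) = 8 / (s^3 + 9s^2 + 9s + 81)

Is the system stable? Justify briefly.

marginally stable

The denominator s^3 + 9s^2 + 9s + 81 factors as (s^2 + 9)(s + 9), giving poles at s = ±3j, -9.
Since the simple pole(s) at s = 3j, -3j lie on the jω-axis with none in the right half-plane, the system is marginally stable.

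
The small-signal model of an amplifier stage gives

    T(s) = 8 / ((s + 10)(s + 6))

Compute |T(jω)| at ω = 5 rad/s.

|T(j5)| ≈ 0.09162

Substitute s = j5: numerator = 8, denominator = 35 + j80.
|T(j5)| = |8| / |35 + j80| = 8 / 87.321 ≈ 0.09162.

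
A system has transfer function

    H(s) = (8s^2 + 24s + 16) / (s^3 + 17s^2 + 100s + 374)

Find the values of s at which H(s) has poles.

s = -3 + 5j, -3 - 5j, -11

The poles are the roots of the denominator s^3 + 17s^2 + 100s + 374 = 0.
Trying s = -11: the polynomial evaluates to 0, so (s + 11) is a factor.
Dividing out leaves s^2 + 6s + 34 = 0.
The quadratic formula then gives s = -3 ± 5j.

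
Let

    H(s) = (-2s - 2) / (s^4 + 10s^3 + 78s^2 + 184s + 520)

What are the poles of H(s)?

The poles are the roots of the denominator s^4 + 10s^3 + 78s^2 + 184s + 520 = 0.
No real roots exist; factor into two real quadratics: (s^2 + 8s + 52)(s^2 + 2s + 10) = 0.
Each quadratic gives a conjugate pair via the quadratic formula.

s = -4 ± 6j, -1 ± 3j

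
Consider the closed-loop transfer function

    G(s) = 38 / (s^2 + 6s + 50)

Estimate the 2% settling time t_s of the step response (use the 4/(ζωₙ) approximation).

Comparing s^2 + 6s + 50 to s^2 + 2ζωₙs + ωₙ²: ωₙ = √50 ≈ 7.071 rad/s and ζ = 6/(2·√50) ≈ 0.4243.
ζωₙ = 6/2 = 3, so t_s ≈ 4/(ζωₙ) = 4/3 ≈ 1.333 s.

t_s ≈ 1.333 s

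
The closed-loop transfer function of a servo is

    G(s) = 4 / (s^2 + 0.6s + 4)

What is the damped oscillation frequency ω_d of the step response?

Comparing s^2 + 0.6s + 4 to s^2 + 2ζωₙs + ωₙ²: ωₙ = 2 rad/s and ζ = 0.6/(2·2) = 0.15.
ζωₙ = 0.6/2 = 0.3, so ω_d = ωₙ√(1−ζ²) = √(ωₙ² − (ζωₙ)²) = √(4 − 0.3²) = √3.91 ≈ 1.977 rad/s.

ω_d ≈ 1.977 rad/s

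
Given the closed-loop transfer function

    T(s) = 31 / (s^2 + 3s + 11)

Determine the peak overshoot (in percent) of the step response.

Comparing s^2 + 3s + 11 to s^2 + 2ζωₙs + ωₙ²: ωₙ = √11 ≈ 3.317 rad/s and ζ = 3/(2·√11) ≈ 0.4523.
%OS = 100·exp(−πζ/√(1−ζ²)) = 100·exp(−π·0.4523/√(1−0.4523²)) ≈ 20.3%.

%OS ≈ 20.3%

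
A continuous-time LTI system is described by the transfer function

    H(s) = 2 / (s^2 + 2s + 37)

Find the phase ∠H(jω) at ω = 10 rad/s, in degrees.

∠H(j10) ≈ -162.4°

At s = j10: numerator = 2, denominator = -63 + j20.
∠H = ∠num − ∠den = 0° − (162.39°) = -162.4°.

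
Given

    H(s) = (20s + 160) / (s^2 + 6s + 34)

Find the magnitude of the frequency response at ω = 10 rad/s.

|H(j10)| ≈ 2.871

Substitute s = j10: numerator = 160 + j200, denominator = -66 + j60.
|H(j10)| = |160 + j200| / |-66 + j60| = 256.12 / 89.196 ≈ 2.871.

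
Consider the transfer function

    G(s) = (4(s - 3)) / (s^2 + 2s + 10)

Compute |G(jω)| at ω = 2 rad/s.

Substitute s = j2: numerator = -12 + j8, denominator = 6 + j4.
|G(j2)| = |-12 + j8| / |6 + j4| = 14.422 / 7.2111 = 2.

|G(j2)| = 2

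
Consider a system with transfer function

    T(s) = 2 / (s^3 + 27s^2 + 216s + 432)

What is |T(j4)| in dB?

|T(j4)|_dB ≈ -52.0 dB

Substitute s = j4: numerator = 2, denominator = j800.
|T(j4)| = |2| / |j800| = 2 / 800 = 0.002500.
In decibels: 20·log₁₀(0.002500) ≈ -52.0 dB.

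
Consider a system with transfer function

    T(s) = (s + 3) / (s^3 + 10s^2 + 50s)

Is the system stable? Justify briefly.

The denominator s^3 + 10s^2 + 50s factors as s(s^2 + 10s + 50), giving poles at s = 0, -5 ± 5j.
Since the simple pole(s) at s = 0 lie on the jω-axis with none in the right half-plane, the system is marginally stable.

marginally stable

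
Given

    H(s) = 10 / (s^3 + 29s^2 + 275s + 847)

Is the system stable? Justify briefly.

The denominator s^3 + 29s^2 + 275s + 847 factors as (s + 7)(s + 11)^2, giving poles at s = -7, -11, -11.
Since all poles lie strictly in the left half-plane, the system is stable.

stable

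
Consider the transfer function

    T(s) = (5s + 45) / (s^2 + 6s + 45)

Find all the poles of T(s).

The poles are the roots of the denominator s^2 + 6s + 45 = 0.
Using the quadratic formula: s = (-6 ± √(-144))/2 = -3 ± 6j.

s = -3 + 6j, -3 - 6j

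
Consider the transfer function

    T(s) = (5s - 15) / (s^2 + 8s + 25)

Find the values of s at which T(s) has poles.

s = -4 ± 3j

The poles are the roots of the denominator s^2 + 8s + 25 = 0.
Using the quadratic formula: s = (-8 ± √(-36))/2 = -4 ± 3j.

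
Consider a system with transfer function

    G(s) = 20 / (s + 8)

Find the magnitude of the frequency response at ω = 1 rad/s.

Substitute s = j1: numerator = 20, denominator = 8 + j1.
|G(j1)| = |20| / |8 + j1| = 20 / 8.0623 ≈ 2.481.

|G(j1)| ≈ 2.481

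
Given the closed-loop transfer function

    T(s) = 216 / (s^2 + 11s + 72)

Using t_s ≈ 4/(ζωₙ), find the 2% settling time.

Comparing s^2 + 11s + 72 to s^2 + 2ζωₙs + ωₙ²: ωₙ = √72 ≈ 8.485 rad/s and ζ = 11/(2·√72) ≈ 0.6482.
ζωₙ = 11/2 = 5.5, so t_s ≈ 4/(ζωₙ) = 4/5.5 ≈ 0.7273 s.

t_s ≈ 0.7273 s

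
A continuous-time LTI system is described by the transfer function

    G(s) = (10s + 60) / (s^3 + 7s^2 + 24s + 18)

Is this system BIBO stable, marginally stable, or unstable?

stable

The denominator s^3 + 7s^2 + 24s + 18 factors as (s^2 + 6s + 18)(s + 1), giving poles at s = -3 + 3j, -3 - 3j, -1.
Since all poles lie strictly in the left half-plane, the system is stable.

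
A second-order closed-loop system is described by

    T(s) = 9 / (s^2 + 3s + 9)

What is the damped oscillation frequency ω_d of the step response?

Comparing s^2 + 3s + 9 to s^2 + 2ζωₙs + ωₙ²: ωₙ = 3 rad/s and ζ = 3/(2·3) = 0.5.
ζωₙ = 3/2 = 1.5, so ω_d = ωₙ√(1−ζ²) = √(ωₙ² − (ζωₙ)²) = √(9 − 1.5²) = √6.75 ≈ 2.598 rad/s.

ω_d ≈ 2.598 rad/s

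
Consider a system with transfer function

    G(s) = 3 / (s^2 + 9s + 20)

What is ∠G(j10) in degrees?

At s = j10: numerator = 3, denominator = -80 + j90.
∠G = ∠num − ∠den = 0° − (131.63°) = -131.6°.

∠G(j10) ≈ -131.6°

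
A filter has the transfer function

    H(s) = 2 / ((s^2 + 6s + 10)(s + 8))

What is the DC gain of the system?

At s = 0 each factor (s + a) contributes a and each (s^2 + bs + c) contributes c.
H(0) = 2·1 / ((10) · (8)) = 2/80 = 1/40.

H(0) = 1/40 ≈ 0.02500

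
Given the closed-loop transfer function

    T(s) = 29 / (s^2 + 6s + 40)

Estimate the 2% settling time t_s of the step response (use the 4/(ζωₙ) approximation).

t_s ≈ 1.333 s

Comparing s^2 + 6s + 40 to s^2 + 2ζωₙs + ωₙ²: ωₙ = √40 ≈ 6.325 rad/s and ζ = 6/(2·√40) ≈ 0.4743.
ζωₙ = 6/2 = 3, so t_s ≈ 4/(ζωₙ) = 4/3 ≈ 1.333 s.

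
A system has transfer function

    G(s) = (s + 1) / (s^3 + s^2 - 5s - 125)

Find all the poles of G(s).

The poles are the roots of the denominator s^3 + s^2 - 5s - 125 = 0.
Trying s = 5: the polynomial evaluates to 0, so (s - 5) is a factor.
Dividing out leaves s^2 + 6s + 25 = 0.
The quadratic formula then gives s = -3 ± 4j.

s = -3 + 4j, -3 - 4j, 5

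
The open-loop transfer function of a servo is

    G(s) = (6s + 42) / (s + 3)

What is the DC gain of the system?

Set s = 0: G(0) = (42) / (3) = 14.

G(0) = 14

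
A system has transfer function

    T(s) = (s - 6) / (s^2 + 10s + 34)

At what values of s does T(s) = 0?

s = 6

Set the numerator to zero: s - 6 = 0.
So s = 6.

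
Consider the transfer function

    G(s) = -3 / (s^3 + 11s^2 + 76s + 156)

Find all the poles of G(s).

The poles are the roots of the denominator s^3 + 11s^2 + 76s + 156 = 0.
Trying s = -3: the polynomial evaluates to 0, so (s + 3) is a factor.
Dividing out leaves s^2 + 8s + 52 = 0.
The quadratic formula then gives s = -4 ± 6j.

s = -4 + 6j, -4 - 6j, -3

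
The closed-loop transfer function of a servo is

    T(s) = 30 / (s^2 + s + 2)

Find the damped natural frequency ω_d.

Comparing s^2 + s + 2 to s^2 + 2ζωₙs + ωₙ²: ωₙ = √2 ≈ 1.414 rad/s and ζ = 1/(2·√2) ≈ 0.3536.
ζωₙ = 1/2 = 0.5, so ω_d = ωₙ√(1−ζ²) = √(ωₙ² − (ζωₙ)²) = √(2 − 0.5²) = √1.75 ≈ 1.323 rad/s.

ω_d ≈ 1.323 rad/s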